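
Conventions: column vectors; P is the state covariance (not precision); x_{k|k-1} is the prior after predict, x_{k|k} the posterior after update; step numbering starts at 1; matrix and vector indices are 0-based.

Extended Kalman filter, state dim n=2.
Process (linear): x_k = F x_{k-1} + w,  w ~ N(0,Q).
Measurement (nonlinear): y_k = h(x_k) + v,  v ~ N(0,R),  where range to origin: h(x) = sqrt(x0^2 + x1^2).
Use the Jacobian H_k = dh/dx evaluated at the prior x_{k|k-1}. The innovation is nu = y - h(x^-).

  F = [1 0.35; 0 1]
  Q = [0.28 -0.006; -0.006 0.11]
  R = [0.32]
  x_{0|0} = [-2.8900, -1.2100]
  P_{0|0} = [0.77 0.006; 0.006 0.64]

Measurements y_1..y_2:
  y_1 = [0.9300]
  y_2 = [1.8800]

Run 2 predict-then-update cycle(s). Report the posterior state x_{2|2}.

step 1: x^-=[-3.3135, -1.2100]  P^-=[1.1326 0.2240; 0.2240 0.7500]  H_jac=[-0.9393 -0.3430]  S=[1.5519]  K=[-0.7350; -0.3013]  nu=[-2.5975]  x^+=[-1.4042, -0.4272]  P^+=[0.2941 -0.1198; -0.1198 0.6091]
step 2: x^-=[-1.5538, -0.4272]  P^-=[0.5649 0.0874; 0.0874 0.7191]  H_jac=[-0.9642 -0.2651]  S=[0.9404]  K=[-0.6038; -0.2923]  nu=[0.2686]  x^+=[-1.7159, -0.5058]  P^+=[0.2220 -0.0786; -0.0786 0.6387]

x_post = [-1.7159, -0.5058]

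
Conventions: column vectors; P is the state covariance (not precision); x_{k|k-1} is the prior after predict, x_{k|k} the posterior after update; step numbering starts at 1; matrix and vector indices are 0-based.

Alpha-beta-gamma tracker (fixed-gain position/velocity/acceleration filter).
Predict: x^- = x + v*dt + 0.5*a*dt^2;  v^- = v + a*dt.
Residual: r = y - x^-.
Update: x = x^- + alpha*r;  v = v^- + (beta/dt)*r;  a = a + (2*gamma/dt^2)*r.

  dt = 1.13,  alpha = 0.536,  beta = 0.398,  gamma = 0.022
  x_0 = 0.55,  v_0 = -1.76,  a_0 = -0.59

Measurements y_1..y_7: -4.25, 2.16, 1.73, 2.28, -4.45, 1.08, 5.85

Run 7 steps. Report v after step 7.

v_post = 1.9620

step 1: x_pred=-1.8155  r=-2.4345  x^+=-3.1204  v^+=-3.2842  a^+=-0.6739
step 2: x_pred=-7.2617  r=9.4217  x^+=-2.2117  v^+=-0.7272  a^+=-0.3492
step 3: x_pred=-3.2564  r=4.9864  x^+=-0.5837  v^+=0.6344  a^+=-0.1774
step 4: x_pred=0.0200  r=2.2600  x^+=1.2313  v^+=1.2300  a^+=-0.0995
step 5: x_pred=2.5577  r=-7.0077  x^+=-1.1984  v^+=-1.3507  a^+=-0.3410
step 6: x_pred=-2.9424  r=4.0224  x^+=-0.7864  v^+=-0.3193  a^+=-0.2024
step 7: x_pred=-1.2764  r=7.1264  x^+=2.5434  v^+=1.9620  a^+=0.0432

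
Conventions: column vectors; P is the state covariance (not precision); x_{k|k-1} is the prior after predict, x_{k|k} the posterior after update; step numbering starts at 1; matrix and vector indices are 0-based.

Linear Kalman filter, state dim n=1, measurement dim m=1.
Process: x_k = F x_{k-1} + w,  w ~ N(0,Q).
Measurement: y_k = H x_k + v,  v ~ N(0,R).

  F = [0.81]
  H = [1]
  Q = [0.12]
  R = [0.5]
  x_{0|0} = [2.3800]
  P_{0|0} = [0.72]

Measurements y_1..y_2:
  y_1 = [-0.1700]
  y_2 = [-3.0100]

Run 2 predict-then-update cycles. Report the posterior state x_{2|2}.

x_post = [-0.7227]

step 1: x^-=[1.9278]  P^-=[0.5924]  S=[1.0924]  K=[0.5423]  nu=[-2.0978]  x^+=[0.7902]  P^+=[0.2711]
step 2: x^-=[0.6401]  P^-=[0.2979]  S=[0.7979]  K=[0.3734]  nu=[-3.6501]  x^+=[-0.7227]  P^+=[0.1867]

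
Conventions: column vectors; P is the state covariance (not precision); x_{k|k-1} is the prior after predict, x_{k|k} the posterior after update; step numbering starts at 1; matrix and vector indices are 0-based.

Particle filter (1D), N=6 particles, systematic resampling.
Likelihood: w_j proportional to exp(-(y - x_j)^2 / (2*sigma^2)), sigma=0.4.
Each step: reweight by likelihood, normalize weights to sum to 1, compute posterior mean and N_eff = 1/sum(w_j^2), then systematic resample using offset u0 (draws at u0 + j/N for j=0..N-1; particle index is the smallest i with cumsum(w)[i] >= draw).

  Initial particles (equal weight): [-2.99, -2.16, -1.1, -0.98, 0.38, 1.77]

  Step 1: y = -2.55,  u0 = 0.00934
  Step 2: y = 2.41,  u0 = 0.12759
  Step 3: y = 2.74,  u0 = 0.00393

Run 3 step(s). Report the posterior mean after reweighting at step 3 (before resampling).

post_mean = -2.1600

step 1: w=[0.4669, 0.5315, 0.0012, 0.0004, 0.0000, 0.0000]  mean=-2.5458  Neff=1.9980  idx=[0, 0, 0, 1, 1, 1]
step 2: w=[0.0000, 0.0000, 0.0000, 0.3333, 0.3333, 0.3333]  mean=-2.1600  Neff=3.0000  idx=[3, 3, 4, 4, 5, 5]
step 3: w=[0.1667, 0.1667, 0.1667, 0.1667, 0.1667, 0.1667]  mean=-2.1600  Neff=6.0000  idx=[0, 1, 2, 3, 4, 5]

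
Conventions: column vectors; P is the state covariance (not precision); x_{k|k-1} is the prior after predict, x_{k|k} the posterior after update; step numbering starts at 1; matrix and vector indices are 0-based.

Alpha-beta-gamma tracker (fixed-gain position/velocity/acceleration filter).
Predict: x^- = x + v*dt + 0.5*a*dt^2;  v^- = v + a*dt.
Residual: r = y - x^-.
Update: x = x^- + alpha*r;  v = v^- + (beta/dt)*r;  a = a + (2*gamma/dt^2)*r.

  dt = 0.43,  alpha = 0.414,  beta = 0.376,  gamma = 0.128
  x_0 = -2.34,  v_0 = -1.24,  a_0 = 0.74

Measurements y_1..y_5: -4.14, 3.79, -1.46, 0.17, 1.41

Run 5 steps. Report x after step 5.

step 1: x_pred=-2.8048  r=-1.3352  x^+=-3.3576  v^+=-2.0893  a^+=-1.1086
step 2: x_pred=-4.3585  r=8.1485  x^+=-0.9850  v^+=4.5591  a^+=10.1732
step 3: x_pred=1.9159  r=-3.3759  x^+=0.5183  v^+=5.9816  a^+=5.4991
step 4: x_pred=3.5988  r=-3.4288  x^+=2.1793  v^+=5.3480  a^+=0.7518
step 5: x_pred=4.5484  r=-3.1384  x^+=3.2491  v^+=2.9270  a^+=-3.5934

x_post = 3.2491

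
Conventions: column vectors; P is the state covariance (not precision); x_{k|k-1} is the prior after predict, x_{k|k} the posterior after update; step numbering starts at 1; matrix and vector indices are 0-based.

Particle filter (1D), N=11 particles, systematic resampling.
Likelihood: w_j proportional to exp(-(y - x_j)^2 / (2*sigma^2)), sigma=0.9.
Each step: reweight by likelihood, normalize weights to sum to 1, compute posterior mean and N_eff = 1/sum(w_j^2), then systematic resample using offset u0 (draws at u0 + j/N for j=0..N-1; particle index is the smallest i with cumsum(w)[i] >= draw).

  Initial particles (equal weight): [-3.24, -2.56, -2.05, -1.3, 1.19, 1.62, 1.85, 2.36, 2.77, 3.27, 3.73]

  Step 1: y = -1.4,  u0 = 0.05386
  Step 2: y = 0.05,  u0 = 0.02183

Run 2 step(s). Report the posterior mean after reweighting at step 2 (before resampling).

step 1: w=[0.0528, 0.1858, 0.3286, 0.4238, 0.0068, 0.0015, 0.0006, 0.0001, 0.0000, 0.0000, 0.0000]  mean=-1.8593  Neff=3.0774  idx=[1, 1, 1, 2, 2, 2, 3, 3, 3, 3, 3]
step 2: w=[0.0080, 0.0080, 0.0080, 0.0352, 0.0352, 0.0352, 0.1741, 0.1741, 0.1741, 0.1741, 0.1741]  mean=-1.4095  Neff=6.4352  idx=[2, 5, 6, 6, 7, 7, 8, 9, 9, 10, 10]

post_mean = -1.4095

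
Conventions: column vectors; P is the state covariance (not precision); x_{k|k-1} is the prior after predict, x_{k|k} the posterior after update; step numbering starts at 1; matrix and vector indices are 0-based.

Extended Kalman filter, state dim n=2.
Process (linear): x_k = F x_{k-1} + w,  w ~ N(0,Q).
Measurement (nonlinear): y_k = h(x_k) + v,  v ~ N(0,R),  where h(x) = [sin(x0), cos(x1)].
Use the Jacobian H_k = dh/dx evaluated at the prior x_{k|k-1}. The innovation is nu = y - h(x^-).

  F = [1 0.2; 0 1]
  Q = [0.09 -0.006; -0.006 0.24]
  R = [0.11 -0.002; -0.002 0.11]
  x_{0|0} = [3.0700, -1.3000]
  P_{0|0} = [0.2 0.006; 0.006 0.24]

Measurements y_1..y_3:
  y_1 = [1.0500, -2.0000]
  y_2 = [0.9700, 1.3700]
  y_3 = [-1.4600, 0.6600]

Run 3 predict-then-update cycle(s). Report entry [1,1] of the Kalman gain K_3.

step 1: x^-=[2.8100, -1.3000]  P^-=[0.3020 0.0480; 0.0480 0.4800]  H_jac=[-0.9455 0.0000; 0.0000 0.9636]  S=[0.3800 -0.0457; -0.0457 0.5557]  K=[-0.7489 0.0216; -0.0195 0.8308]  nu=[0.7245, -2.2675]  x^+=[2.2185, -3.1979]  P^+=[0.0872 0.0040; 0.0040 0.0949]
step 2: x^-=[1.5789, -3.1979]  P^-=[0.1826 0.0170; 0.0170 0.3349]  H_jac=[-0.0081 0.0000; 0.0000 -0.0562]  S=[0.1100 -0.0020; -0.0020 0.1111]  K=[-0.0137 -0.0089; -0.0043 -0.1696]  nu=[-0.0300, 2.3684]  x^+=[1.5584, -3.5995]  P^+=[0.1825 0.0168; 0.0168 0.3317]
step 3: x^-=[0.8385, -3.5995]  P^-=[0.2925 0.0772; 0.0772 0.5717]  H_jac=[0.6686 0.0000; 0.0000 -0.4421]  S=[0.2408 -0.0248; -0.0248 0.2217]  K=[0.8058 -0.0637; 0.0980 -1.1289]  nu=[-2.2036, 1.5570]  x^+=[-1.0364, -5.5730]  P^+=[0.1328 0.0195; 0.0195 0.2813]

K[1,1] = -1.1289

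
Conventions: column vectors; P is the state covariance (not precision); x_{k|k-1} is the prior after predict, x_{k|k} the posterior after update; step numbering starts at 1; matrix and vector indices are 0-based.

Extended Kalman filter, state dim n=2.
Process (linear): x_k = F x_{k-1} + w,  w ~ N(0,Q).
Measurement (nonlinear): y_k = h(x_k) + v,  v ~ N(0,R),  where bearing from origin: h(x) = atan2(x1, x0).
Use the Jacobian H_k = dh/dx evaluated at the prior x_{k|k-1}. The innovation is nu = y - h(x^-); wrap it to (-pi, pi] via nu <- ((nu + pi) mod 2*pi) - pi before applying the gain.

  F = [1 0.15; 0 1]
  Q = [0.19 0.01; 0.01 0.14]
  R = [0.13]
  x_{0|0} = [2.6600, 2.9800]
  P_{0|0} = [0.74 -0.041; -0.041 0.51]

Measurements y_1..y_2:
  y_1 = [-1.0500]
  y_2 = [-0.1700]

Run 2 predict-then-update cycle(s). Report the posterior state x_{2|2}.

x_post = [5.0173, 1.4921]

step 1: x^-=[3.1070, 2.9800]  P^-=[0.9292 0.0455; 0.0455 0.6500]  H_jac=[-0.1608 0.1676]  S=[0.1698]  K=[-0.8348; 0.5985]  nu=[-1.8145]  x^+=[4.6217, 1.8940]  P^+=[0.8108 0.1304; 0.1304 0.5892]
step 2: x^-=[4.9058, 1.8940]  P^-=[1.0532 0.2287; 0.2287 0.7292]  H_jac=[-0.0685 0.1774]  S=[0.1523]  K=[-0.2072; 0.7463]  nu=[-0.5384]  x^+=[5.0173, 1.4921]  P^+=[1.0467 0.2523; 0.2523 0.6443]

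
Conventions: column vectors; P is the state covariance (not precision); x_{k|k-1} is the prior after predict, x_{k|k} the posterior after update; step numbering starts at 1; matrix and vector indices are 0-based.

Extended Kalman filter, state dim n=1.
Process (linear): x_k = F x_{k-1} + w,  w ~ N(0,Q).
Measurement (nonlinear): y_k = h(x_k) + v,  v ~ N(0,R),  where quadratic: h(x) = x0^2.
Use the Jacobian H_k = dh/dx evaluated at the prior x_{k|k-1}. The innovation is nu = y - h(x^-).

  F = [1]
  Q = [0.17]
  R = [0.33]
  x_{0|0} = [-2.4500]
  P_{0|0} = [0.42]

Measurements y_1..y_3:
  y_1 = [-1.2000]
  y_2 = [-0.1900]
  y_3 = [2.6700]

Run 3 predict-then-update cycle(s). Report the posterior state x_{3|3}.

x_post = [-1.5534]

step 1: x^-=[-2.4500]  P^-=[0.5900]  H_jac=[-4.9000]  S=[14.4959]  K=[-0.1994]  nu=[-7.2025]  x^+=[-1.0136]  P^+=[0.0134]
step 2: x^-=[-1.0136]  P^-=[0.1834]  H_jac=[-2.0271]  S=[1.0838]  K=[-0.3431]  nu=[-1.2173]  x^+=[-0.5959]  P^+=[0.0559]
step 3: x^-=[-0.5959]  P^-=[0.2259]  H_jac=[-1.1918]  S=[0.6508]  K=[-0.4136]  nu=[2.3149]  x^+=[-1.5534]  P^+=[0.1145]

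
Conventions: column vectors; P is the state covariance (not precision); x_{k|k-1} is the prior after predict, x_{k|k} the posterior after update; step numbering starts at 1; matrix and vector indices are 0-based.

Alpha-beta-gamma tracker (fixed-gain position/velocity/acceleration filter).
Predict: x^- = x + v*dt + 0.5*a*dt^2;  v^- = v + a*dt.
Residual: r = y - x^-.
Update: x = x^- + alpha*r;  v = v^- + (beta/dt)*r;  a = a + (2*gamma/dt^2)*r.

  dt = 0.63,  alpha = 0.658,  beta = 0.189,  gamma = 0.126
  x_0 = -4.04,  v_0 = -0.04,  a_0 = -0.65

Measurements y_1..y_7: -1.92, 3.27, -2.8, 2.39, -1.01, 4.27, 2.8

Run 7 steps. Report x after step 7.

x_post = 3.2575

step 1: x_pred=-4.1942  r=2.2742  x^+=-2.6978  v^+=0.2328  a^+=0.7939
step 2: x_pred=-2.3936  r=5.6636  x^+=1.3331  v^+=2.4320  a^+=4.3899
step 3: x_pred=3.7364  r=-6.5364  x^+=-0.5646  v^+=3.2367  a^+=0.2398
step 4: x_pred=1.5221  r=0.8679  x^+=2.0932  v^+=3.6481  a^+=0.7908
step 5: x_pred=4.5484  r=-5.5584  x^+=0.8910  v^+=2.4788  a^+=-2.7384
step 6: x_pred=1.9092  r=2.3608  x^+=3.4626  v^+=1.4618  a^+=-1.2394
step 7: x_pred=4.1376  r=-1.3376  x^+=3.2575  v^+=0.2797  a^+=-2.0887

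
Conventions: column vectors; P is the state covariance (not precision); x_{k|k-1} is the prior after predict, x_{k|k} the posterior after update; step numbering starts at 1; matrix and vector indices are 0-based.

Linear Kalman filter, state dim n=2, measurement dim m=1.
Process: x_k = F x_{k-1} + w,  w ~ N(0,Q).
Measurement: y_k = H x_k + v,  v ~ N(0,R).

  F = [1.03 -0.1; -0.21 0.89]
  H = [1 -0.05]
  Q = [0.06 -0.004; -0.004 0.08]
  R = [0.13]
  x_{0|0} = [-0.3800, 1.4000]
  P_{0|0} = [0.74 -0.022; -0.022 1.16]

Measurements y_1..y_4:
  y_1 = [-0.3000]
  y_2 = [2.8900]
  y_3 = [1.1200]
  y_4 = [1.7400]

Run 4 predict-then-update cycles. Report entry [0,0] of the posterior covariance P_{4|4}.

P_post[0,0] = 0.0663

step 1: x^-=[-0.5314, 1.3258]  P^-=[0.8612 -0.2879; -0.2879 1.0397]  S=[1.0226]  K=[0.8563; -0.3324]  nu=[0.2977]  x^+=[-0.2765, 1.2268]  P^+=[0.1115 0.0031; 0.0031 0.9267]
step 2: x^-=[-0.4075, 1.1500]  P^-=[0.1869 -0.1077; -0.1077 0.8178]  S=[0.3297]  K=[0.5832; -0.4506]  nu=[3.3550]  x^+=[1.5490, -0.3617]  P^+=[0.0748 -0.0210; -0.0210 0.7509]
step 3: x^-=[1.6317, -0.6472]  P^-=[0.1512 -0.1067; -0.1067 0.6859]  S=[0.2935]  K=[0.5331; -0.4804]  nu=[-0.5440]  x^+=[1.3416, -0.3859]  P^+=[0.0677 -0.0315; -0.0315 0.6182]
step 4: x^-=[1.4205, -0.6252]  P^-=[0.1445 -0.1032; -0.1032 0.5844]  S=[0.2863]  K=[0.5228; -0.4627]  nu=[0.2883]  x^+=[1.5712, -0.7585]  P^+=[0.0663 -0.0340; -0.0340 0.5231]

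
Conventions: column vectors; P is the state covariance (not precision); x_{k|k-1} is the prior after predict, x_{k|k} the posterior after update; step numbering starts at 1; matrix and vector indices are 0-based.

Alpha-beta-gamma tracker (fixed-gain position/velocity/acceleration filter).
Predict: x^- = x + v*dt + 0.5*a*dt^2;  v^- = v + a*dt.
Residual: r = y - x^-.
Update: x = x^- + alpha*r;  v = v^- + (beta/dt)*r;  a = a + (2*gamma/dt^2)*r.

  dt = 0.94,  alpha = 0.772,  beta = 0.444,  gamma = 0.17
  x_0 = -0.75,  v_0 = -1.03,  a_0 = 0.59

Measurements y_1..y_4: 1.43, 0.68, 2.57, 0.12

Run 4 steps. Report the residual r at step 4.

step 1: x_pred=-1.4575  r=2.8875  x^+=0.7716  v^+=0.8885  a^+=1.7011
step 2: x_pred=2.3584  r=-1.6784  x^+=1.0627  v^+=1.6948  a^+=1.0553
step 3: x_pred=3.1220  r=-0.5520  x^+=2.6958  v^+=2.4260  a^+=0.8429
step 4: x_pred=5.3487  r=-5.2287  x^+=1.3121  v^+=0.7486  a^+=-1.1691

resid = -5.2287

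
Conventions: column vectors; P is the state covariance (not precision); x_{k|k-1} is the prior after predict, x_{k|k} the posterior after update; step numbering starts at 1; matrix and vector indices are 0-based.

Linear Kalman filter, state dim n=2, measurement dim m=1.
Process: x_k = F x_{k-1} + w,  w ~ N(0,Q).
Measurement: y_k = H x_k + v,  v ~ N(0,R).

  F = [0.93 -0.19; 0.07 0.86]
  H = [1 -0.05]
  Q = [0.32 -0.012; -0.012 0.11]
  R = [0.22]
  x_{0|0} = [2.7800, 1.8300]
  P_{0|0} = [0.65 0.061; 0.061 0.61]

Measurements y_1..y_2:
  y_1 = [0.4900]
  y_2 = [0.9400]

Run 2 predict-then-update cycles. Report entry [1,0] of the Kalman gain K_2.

step 1: x^-=[2.2377, 1.7684]  P^-=[0.8826 -0.0214; -0.0214 0.5717]  S=[1.1062]  K=[0.7989; -0.0452]  nu=[-1.6593]  x^+=[0.9122, 1.8433]  P^+=[0.1767 0.0185; 0.0185 0.5694]
step 2: x^-=[0.4981, 1.6491]  P^-=[0.4868 -0.0790; -0.0790 0.5342]  S=[0.7160]  K=[0.6854; -0.1476]  nu=[0.5244]  x^+=[0.8575, 1.5717]  P^+=[0.1505 -0.0065; -0.0065 0.5186]

K[1,0] = -0.1476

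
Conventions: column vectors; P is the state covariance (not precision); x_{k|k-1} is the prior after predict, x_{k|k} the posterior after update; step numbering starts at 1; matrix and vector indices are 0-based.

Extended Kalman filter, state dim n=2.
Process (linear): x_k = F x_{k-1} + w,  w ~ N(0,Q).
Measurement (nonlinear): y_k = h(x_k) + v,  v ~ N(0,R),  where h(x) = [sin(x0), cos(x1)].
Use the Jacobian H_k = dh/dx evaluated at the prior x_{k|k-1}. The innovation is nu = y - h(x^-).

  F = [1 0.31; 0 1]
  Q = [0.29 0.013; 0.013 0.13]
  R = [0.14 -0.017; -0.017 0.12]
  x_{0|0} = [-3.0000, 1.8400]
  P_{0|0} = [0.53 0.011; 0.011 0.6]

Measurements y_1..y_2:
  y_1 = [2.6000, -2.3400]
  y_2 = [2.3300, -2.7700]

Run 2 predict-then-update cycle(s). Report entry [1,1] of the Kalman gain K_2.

K[1,1] = 0.5019

step 1: x^-=[-2.4296, 1.8400]  P^-=[0.8845 0.2100; 0.2100 0.7300]  H_jac=[-0.7571 0.0000; 0.0000 -0.9640]  S=[0.6469 0.1363; 0.1363 0.7984]  K=[-1.0182 -0.0798; -0.0623 -0.8708]  nu=[3.2533, -2.0740]  x^+=[-5.5768, 3.4433]  P^+=[0.1865 -0.0080; -0.0080 0.1073]
step 2: x^-=[-4.5094, 3.4433]  P^-=[0.4818 0.0382; 0.0382 0.2373]  H_jac=[-0.2016 0.0000; 0.0000 0.2971]  S=[0.1596 -0.0193; -0.0193 0.1409]  K=[-0.6090 -0.0027; 0.0124 0.5019]  nu=[1.3505, -1.8152]  x^+=[-5.3269, 2.5489]  P^+=[0.4227 0.0337; 0.0337 0.2020]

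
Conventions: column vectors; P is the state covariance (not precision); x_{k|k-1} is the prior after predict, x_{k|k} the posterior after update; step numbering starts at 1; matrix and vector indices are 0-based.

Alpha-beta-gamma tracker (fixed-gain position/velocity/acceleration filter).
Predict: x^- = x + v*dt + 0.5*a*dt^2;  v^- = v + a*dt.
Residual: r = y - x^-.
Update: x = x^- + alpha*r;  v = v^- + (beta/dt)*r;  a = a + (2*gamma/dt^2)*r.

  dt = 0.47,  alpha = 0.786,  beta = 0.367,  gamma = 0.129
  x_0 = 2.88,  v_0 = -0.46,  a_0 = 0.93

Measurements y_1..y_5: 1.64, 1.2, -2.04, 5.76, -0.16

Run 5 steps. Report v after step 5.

step 1: x_pred=2.7665  r=-1.1265  x^+=1.8811  v^+=-0.9025  a^+=-0.3857
step 2: x_pred=1.4143  r=-0.2143  x^+=1.2459  v^+=-1.2511  a^+=-0.6360
step 3: x_pred=0.5876  r=-2.6276  x^+=-1.4777  v^+=-3.6018  a^+=-3.7049
step 4: x_pred=-3.5797  r=9.3397  x^+=3.7613  v^+=1.9499  a^+=7.2035
step 5: x_pred=5.4734  r=-5.6334  x^+=1.0455  v^+=0.9367  a^+=0.6240

v_post = 0.9367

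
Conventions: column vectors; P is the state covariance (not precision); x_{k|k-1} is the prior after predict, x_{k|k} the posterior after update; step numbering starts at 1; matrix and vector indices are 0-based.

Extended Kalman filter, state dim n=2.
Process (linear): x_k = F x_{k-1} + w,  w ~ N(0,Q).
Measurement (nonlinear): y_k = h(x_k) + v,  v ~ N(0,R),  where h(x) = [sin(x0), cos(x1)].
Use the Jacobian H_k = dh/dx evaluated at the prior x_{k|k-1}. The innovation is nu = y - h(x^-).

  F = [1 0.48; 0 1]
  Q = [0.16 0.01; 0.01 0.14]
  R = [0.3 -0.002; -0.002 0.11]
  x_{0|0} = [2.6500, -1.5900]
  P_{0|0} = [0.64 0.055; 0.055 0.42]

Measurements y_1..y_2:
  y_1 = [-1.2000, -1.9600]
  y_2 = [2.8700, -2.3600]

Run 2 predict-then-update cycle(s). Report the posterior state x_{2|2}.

step 1: x^-=[1.8868, -1.5900]  P^-=[0.9496 0.2666; 0.2666 0.5600]  H_jac=[-0.3108 0.0000; 0.0000 0.9998]  S=[0.3917 -0.0848; -0.0848 0.6698]  K=[-0.6860 0.3111; -0.0313 0.8320]  nu=[-2.1505, -1.9408]  x^+=[2.7583, -3.1373]  P^+=[0.6642 0.0356; 0.0356 0.0916]
step 2: x^-=[1.2524, -3.1373]  P^-=[0.8795 0.0896; 0.0896 0.2316]  H_jac=[0.3131 0.0000; 0.0000 0.0043]  S=[0.3862 -0.0019; -0.0019 0.1100]  K=[0.7130 0.0157; 0.0727 0.0103]  nu=[1.9203, -1.3600]  x^+=[2.6002, -3.0118]  P^+=[0.6832 0.0696; 0.0696 0.2295]

x_post = [2.6002, -3.0118]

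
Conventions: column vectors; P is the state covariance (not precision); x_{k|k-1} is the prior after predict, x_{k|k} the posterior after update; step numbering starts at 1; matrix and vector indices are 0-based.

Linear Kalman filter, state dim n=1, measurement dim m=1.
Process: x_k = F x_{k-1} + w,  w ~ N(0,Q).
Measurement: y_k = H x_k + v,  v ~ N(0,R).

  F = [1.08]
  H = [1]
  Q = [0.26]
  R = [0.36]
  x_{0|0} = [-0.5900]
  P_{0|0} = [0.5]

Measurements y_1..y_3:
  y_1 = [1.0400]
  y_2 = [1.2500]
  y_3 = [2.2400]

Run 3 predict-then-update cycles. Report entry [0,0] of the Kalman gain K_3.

step 1: x^-=[-0.6372]  P^-=[0.8432]  S=[1.2032]  K=[0.7008]  nu=[1.6772]  x^+=[0.5382]  P^+=[0.2523]
step 2: x^-=[0.5812]  P^-=[0.5543]  S=[0.9143]  K=[0.6062]  nu=[0.6688]  x^+=[0.9867]  P^+=[0.2182]
step 3: x^-=[1.0656]  P^-=[0.5146]  S=[0.8746]  K=[0.5884]  nu=[1.1744]  x^+=[1.7566]  P^+=[0.2118]

K[0,0] = 0.5884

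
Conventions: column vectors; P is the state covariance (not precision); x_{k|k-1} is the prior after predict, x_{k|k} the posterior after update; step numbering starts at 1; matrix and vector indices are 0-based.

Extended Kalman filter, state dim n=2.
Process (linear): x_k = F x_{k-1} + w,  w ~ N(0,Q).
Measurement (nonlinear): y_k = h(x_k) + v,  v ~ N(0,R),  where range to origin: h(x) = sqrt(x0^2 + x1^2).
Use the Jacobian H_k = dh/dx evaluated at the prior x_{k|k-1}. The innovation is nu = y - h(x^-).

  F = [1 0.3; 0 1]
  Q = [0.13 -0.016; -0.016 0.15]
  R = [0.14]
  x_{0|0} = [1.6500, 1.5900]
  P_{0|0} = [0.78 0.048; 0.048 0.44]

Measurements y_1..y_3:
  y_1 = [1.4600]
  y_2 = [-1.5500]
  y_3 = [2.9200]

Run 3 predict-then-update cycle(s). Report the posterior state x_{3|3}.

step 1: x^-=[2.1270, 1.5900]  P^-=[0.9784 0.1640; 0.1640 0.5900]  H_jac=[0.8009 0.5987]  S=[1.1365]  K=[0.7760; 0.4264]  nu=[-1.1956]  x^+=[1.1993, 1.0802]  P^+=[0.2941 -0.2120; -0.2120 0.3834]
step 2: x^-=[1.5233, 1.0802]  P^-=[0.3314 -0.1130; -0.1130 0.5334]  H_jac=[0.8157 0.5784]  S=[0.4323]  K=[0.4741; 0.5003]  nu=[-3.4174]  x^+=[-0.0969, -0.6297]  P^+=[0.2342 -0.2156; -0.2156 0.4251]
step 3: x^-=[-0.2858, -0.6297]  P^-=[0.2731 -0.1040; -0.1040 0.5751]  H_jac=[-0.4133 -0.9106]  S=[0.5852]  K=[-0.0310; -0.8214]  nu=[2.2284]  x^+=[-0.3550, -2.4601]  P^+=[0.2726 -0.1190; -0.1190 0.1803]

x_post = [-0.3550, -2.4601]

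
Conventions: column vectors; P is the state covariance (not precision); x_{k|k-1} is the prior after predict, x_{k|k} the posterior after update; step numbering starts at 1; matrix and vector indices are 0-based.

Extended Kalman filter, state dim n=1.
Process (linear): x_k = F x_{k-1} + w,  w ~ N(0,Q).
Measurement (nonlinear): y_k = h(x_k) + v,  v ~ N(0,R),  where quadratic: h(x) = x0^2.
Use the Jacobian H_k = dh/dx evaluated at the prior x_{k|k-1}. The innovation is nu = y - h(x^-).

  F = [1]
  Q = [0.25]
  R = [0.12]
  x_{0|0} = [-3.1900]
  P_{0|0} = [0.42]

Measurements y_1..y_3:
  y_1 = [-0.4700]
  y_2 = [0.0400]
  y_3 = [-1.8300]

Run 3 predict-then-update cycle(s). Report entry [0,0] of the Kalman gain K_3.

K[0,0] = -0.5239

step 1: x^-=[-3.1900]  P^-=[0.6700]  H_jac=[-6.3800]  S=[27.3919]  K=[-0.1561]  nu=[-10.6461]  x^+=[-1.5286]  P^+=[0.0029]
step 2: x^-=[-1.5286]  P^-=[0.2529]  H_jac=[-3.0573]  S=[2.4842]  K=[-0.3113]  nu=[-2.2967]  x^+=[-0.8137]  P^+=[0.0122]
step 3: x^-=[-0.8137]  P^-=[0.2622]  H_jac=[-1.6274]  S=[0.8145]  K=[-0.5239]  nu=[-2.4921]  x^+=[0.4920]  P^+=[0.0386]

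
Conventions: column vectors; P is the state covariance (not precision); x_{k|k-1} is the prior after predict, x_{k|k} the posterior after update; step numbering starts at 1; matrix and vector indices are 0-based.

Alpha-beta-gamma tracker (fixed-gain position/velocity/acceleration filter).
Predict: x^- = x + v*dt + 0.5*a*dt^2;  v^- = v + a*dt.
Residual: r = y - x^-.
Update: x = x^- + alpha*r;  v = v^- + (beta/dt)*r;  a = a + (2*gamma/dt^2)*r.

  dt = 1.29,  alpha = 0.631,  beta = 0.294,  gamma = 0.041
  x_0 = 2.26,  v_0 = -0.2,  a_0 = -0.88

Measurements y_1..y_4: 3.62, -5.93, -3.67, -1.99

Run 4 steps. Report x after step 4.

step 1: x_pred=1.2698  r=2.3502  x^+=2.7528  v^+=-0.7996  a^+=-0.7642
step 2: x_pred=1.0855  r=-7.0155  x^+=-3.3413  v^+=-3.3843  a^+=-1.1099
step 3: x_pred=-8.6305  r=4.9605  x^+=-5.5004  v^+=-3.6855  a^+=-0.8655
step 4: x_pred=-10.9748  r=8.9848  x^+=-5.3054  v^+=-2.7542  a^+=-0.4227

x_post = -5.3054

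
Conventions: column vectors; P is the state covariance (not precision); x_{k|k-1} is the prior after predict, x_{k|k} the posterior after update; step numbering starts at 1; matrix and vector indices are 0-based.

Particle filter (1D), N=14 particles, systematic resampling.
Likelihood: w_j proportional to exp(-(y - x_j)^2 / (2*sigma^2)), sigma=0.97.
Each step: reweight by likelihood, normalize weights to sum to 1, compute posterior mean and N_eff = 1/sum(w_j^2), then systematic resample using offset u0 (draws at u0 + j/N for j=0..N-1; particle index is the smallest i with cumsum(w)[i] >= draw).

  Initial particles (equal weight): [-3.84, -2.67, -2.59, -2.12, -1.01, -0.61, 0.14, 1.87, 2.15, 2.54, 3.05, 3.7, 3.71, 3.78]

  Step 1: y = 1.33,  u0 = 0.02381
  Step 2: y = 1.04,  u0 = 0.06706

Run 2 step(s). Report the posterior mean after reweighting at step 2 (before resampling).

step 1: w=[0.0000, 0.0001, 0.0001, 0.0006, 0.0180, 0.0447, 0.1556, 0.2829, 0.2311, 0.1517, 0.0686, 0.0167, 0.0163, 0.0136]  mean=1.7687  Neff=5.3066  idx=[5, 6, 6, 7, 7, 7, 7, 8, 8, 8, 9, 9, 9, 10]
step 2: w=[0.0341, 0.0943, 0.0943, 0.1006, 0.1006, 0.1006, 0.1006, 0.0754, 0.0754, 0.0754, 0.0439, 0.0439, 0.0439, 0.0170]  mean=1.6305  Neff=12.1118  idx=[1, 2, 2, 3, 4, 5, 5, 6, 7, 8, 9, 10, 11, 13]

post_mean = 1.6305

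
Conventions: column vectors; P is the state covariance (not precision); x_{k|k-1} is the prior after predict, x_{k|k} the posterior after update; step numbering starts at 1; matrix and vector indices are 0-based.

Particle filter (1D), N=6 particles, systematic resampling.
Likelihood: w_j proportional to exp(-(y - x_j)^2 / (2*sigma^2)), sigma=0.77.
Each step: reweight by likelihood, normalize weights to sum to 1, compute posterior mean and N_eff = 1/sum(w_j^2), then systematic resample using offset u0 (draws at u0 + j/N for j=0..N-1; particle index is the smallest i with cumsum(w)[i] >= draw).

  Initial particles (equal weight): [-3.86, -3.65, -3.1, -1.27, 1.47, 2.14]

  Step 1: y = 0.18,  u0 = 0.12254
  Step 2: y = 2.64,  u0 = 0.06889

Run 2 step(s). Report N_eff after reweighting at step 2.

N_eff = 3.2306

step 1: w=[0.0000, 0.0000, 0.0003, 0.3733, 0.5403, 0.0861]  mean=0.5036  Neff=2.2795  idx=[3, 3, 4, 4, 4, 5]
step 2: w=[0.0000, 0.0000, 0.1796, 0.1796, 0.1796, 0.4613]  mean=1.7791  Neff=3.2306  idx=[2, 3, 4, 5, 5, 5]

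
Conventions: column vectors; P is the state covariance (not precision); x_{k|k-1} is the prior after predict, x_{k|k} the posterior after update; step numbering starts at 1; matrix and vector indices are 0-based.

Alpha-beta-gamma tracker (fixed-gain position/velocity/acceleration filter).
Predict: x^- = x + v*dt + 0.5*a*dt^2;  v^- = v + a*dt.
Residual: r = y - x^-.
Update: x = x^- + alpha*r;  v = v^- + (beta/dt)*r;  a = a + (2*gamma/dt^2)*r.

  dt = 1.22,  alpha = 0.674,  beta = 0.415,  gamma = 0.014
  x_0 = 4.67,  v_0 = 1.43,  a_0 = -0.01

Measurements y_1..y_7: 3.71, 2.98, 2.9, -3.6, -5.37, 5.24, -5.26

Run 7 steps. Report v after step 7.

v_post = -0.9973

step 1: x_pred=6.4072  r=-2.6972  x^+=4.5893  v^+=0.5003  a^+=-0.0607
step 2: x_pred=5.1545  r=-2.1745  x^+=3.6889  v^+=-0.3135  a^+=-0.1016
step 3: x_pred=3.2308  r=-0.3308  x^+=3.0078  v^+=-0.5500  a^+=-0.1079
step 4: x_pred=2.2566  r=-5.8566  x^+=-1.6908  v^+=-2.6738  a^+=-0.2180
step 5: x_pred=-5.1150  r=-0.2550  x^+=-5.2869  v^+=-3.0265  a^+=-0.2228
step 6: x_pred=-9.1451  r=14.3851  x^+=0.5505  v^+=1.5949  a^+=0.0478
step 7: x_pred=2.5318  r=-7.7918  x^+=-2.7199  v^+=-0.9973  a^+=-0.0988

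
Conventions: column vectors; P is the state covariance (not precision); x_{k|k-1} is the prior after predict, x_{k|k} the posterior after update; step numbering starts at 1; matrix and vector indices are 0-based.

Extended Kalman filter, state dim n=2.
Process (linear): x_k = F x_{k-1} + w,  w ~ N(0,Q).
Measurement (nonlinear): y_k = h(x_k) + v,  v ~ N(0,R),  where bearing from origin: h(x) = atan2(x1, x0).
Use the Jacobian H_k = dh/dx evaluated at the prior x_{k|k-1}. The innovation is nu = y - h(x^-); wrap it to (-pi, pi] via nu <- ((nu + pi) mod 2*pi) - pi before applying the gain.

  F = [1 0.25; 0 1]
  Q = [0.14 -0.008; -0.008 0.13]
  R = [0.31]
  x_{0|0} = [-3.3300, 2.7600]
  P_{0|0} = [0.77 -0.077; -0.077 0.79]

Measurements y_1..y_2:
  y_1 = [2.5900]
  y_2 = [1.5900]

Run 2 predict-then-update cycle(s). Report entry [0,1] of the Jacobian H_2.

H_jac[0,1] = -0.1853

step 1: x^-=[-2.6400, 2.7600]  P^-=[0.9209 0.1125; 0.1125 0.9200]  H_jac=[-0.1892 -0.1810]  S=[0.3808]  K=[-0.5110; -0.4931]  nu=[0.2560]  x^+=[-2.7708, 2.6337]  P^+=[0.8214 0.0165; 0.0165 0.8274]
step 2: x^-=[-2.1124, 2.6337]  P^-=[1.0214 0.2154; 0.2154 0.9574]  H_jac=[-0.2311 -0.1853]  S=[0.4159]  K=[-0.6635; -0.5463]  nu=[-0.6568]  x^+=[-1.6766, 2.9926]  P^+=[0.8383 0.0646; 0.0646 0.8333]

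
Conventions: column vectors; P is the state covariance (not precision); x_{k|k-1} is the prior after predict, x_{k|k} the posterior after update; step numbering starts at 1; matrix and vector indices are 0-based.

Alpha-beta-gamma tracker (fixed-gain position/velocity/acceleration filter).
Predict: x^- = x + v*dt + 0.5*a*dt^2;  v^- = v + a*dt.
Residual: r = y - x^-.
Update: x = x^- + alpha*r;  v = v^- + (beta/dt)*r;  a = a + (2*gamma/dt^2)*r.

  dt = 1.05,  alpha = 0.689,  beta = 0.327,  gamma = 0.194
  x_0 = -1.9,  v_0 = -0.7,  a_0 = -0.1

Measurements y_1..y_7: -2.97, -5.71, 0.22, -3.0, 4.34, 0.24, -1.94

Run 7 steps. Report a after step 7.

a_post = -3.3829

step 1: x_pred=-2.6901  r=-0.2799  x^+=-2.8830  v^+=-0.8922  a^+=-0.1985
step 2: x_pred=-3.9291  r=-1.7809  x^+=-5.1562  v^+=-1.6552  a^+=-0.8252
step 3: x_pred=-7.3490  r=7.5690  x^+=-2.1340  v^+=-0.1645  a^+=1.8385
step 4: x_pred=-1.2932  r=-1.7068  x^+=-2.4692  v^+=1.2344  a^+=1.2378
step 5: x_pred=-0.4907  r=4.8307  x^+=2.8377  v^+=4.0386  a^+=2.9379
step 6: x_pred=8.6977  r=-8.4577  x^+=2.8703  v^+=4.4894  a^+=-0.0386
step 7: x_pred=7.5629  r=-9.5029  x^+=1.0154  v^+=1.4894  a^+=-3.3829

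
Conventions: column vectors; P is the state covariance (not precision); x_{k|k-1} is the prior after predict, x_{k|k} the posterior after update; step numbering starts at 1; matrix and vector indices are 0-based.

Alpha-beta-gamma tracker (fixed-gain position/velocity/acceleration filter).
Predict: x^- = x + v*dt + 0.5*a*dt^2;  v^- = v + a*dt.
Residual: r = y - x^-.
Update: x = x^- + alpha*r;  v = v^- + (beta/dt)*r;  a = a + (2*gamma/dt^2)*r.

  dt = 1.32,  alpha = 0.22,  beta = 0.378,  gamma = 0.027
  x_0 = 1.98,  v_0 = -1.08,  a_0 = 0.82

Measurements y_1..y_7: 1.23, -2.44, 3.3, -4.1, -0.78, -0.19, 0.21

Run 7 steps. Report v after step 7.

step 1: x_pred=1.2688  r=-0.0388  x^+=1.2603  v^+=-0.0087  a^+=0.8188
step 2: x_pred=1.9621  r=-4.4021  x^+=0.9936  v^+=-0.1885  a^+=0.6824
step 3: x_pred=1.3393  r=1.9607  x^+=1.7707  v^+=1.2737  a^+=0.7431
step 4: x_pred=4.0994  r=-8.1994  x^+=2.2955  v^+=-0.0934  a^+=0.4890
step 5: x_pred=2.5983  r=-3.3783  x^+=1.8551  v^+=-0.4153  a^+=0.3843
step 6: x_pred=1.6417  r=-1.8317  x^+=1.2388  v^+=-0.4325  a^+=0.3276
step 7: x_pred=0.9532  r=-0.7432  x^+=0.7897  v^+=-0.2130  a^+=0.3045

v_post = -0.2130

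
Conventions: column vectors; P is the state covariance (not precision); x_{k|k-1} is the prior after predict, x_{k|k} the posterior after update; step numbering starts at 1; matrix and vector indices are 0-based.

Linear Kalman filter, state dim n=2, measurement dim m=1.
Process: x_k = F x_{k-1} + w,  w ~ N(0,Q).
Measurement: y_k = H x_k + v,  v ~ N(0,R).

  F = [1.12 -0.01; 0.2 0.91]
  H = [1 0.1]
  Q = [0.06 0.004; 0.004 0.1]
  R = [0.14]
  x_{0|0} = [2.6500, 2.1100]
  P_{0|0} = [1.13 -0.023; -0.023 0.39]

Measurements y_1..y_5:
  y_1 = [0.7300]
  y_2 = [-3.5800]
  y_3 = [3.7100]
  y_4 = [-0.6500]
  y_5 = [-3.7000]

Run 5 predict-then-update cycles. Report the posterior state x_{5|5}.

step 1: x^-=[2.9469, 2.4501]  P^-=[1.4780 0.2302; 0.2302 0.4598]  S=[1.6687]  K=[0.8996; 0.1655]  nu=[-2.4619]  x^+=[0.7323, 2.0427]  P^+=[0.1278 -0.0182; -0.0182 0.4141]
step 2: x^-=[0.7997, 2.0053]  P^-=[0.2207 0.0103; 0.0103 0.4414]  S=[0.3672]  K=[0.6039; 0.1482]  nu=[-4.5803]  x^+=[-1.9663, 1.3263]  P^+=[0.0868 -0.0226; -0.0226 0.4333]
step 3: x^-=[-2.2155, 0.8136]  P^-=[0.1694 -0.0035; -0.0035 0.4541]  S=[0.3133]  K=[0.5397; 0.1339]  nu=[5.8441]  x^+=[0.9388, 1.5961]  P^+=[0.0782 -0.0261; -0.0261 0.4485]
step 4: x^-=[1.0355, 1.6402]  P^-=[0.1587 -0.0091; -0.0091 0.4650]  S=[0.3015]  K=[0.5233; 0.1240]  nu=[-1.8495]  x^+=[0.0677, 1.4109]  P^+=[0.0761 -0.0287; -0.0287 0.4604]
step 5: x^-=[0.0617, 1.2975]  P^-=[0.1562 -0.0123; -0.0123 0.4738]  S=[0.2985]  K=[0.5192; 0.1175]  nu=[-3.8914]  x^+=[-1.9586, 0.8402]  P^+=[0.0757 -0.0305; -0.0305 0.4697]

x_post = [-1.9586, 0.8402]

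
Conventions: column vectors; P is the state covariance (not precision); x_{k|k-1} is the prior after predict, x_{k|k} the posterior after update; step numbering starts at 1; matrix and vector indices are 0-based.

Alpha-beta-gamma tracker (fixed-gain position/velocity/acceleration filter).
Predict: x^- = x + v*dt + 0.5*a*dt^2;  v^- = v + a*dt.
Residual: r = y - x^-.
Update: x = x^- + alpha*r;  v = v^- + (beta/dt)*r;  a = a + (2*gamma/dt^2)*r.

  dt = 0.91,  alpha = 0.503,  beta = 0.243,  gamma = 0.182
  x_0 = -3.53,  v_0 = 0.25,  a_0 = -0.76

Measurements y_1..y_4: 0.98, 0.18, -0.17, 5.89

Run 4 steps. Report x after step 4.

step 1: x_pred=-3.6172  r=4.5972  x^+=-1.3048  v^+=0.7860  a^+=1.2607
step 2: x_pred=-0.0675  r=0.2475  x^+=0.0570  v^+=1.9994  a^+=1.3695
step 3: x_pred=2.4435  r=-2.6135  x^+=1.1289  v^+=2.5478  a^+=0.2208
step 4: x_pred=3.5388  r=2.3512  x^+=4.7214  v^+=3.3765  a^+=1.2543

x_post = 4.7214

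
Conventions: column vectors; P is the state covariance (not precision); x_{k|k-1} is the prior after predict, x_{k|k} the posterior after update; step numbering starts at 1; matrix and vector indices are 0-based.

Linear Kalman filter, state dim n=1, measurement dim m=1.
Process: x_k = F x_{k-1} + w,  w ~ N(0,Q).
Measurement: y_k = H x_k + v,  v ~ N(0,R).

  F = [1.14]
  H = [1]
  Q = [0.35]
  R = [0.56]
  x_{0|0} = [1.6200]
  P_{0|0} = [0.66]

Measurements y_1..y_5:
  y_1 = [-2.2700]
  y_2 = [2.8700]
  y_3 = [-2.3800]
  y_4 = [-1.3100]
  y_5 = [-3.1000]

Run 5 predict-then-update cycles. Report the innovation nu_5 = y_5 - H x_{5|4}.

innov = [-1.8074]

step 1: x^-=[1.8468]  P^-=[1.2077]  S=[1.7677]  K=[0.6832]  nu=[-4.1168]  x^+=[-0.9658]  P^+=[0.3826]
step 2: x^-=[-1.1011]  P^-=[0.8472]  S=[1.4072]  K=[0.6021]  nu=[3.9711]  x^+=[1.2897]  P^+=[0.3371]
step 3: x^-=[1.4703]  P^-=[0.7882]  S=[1.3482]  K=[0.5846]  nu=[-3.8503]  x^+=[-0.7807]  P^+=[0.3274]
step 4: x^-=[-0.8900]  P^-=[0.7755]  S=[1.3355]  K=[0.5807]  nu=[-0.4200]  x^+=[-1.1339]  P^+=[0.3252]
step 5: x^-=[-1.2926]  P^-=[0.7726]  S=[1.3326]  K=[0.5798]  nu=[-1.8074]  x^+=[-2.3405]  P^+=[0.3247]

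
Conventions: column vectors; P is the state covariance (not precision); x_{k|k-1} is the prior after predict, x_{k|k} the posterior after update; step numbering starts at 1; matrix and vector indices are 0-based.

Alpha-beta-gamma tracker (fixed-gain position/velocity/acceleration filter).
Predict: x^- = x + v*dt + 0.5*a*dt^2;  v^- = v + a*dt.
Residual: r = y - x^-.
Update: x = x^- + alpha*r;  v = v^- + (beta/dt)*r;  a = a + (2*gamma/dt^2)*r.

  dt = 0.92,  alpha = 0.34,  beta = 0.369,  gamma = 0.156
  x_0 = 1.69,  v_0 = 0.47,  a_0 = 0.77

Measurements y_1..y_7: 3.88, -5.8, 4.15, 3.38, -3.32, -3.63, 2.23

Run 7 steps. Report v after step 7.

v_post = 0.1489

step 1: x_pred=2.4483  r=1.4317  x^+=2.9351  v^+=1.7527  a^+=1.2978
step 2: x_pred=5.0967  r=-10.8967  x^+=1.3918  v^+=-1.4239  a^+=-2.7190
step 3: x_pred=-1.0689  r=5.2189  x^+=0.7056  v^+=-1.8322  a^+=-0.7952
step 4: x_pred=-1.3166  r=4.6966  x^+=0.2803  v^+=-0.6800  a^+=0.9361
step 5: x_pred=0.0508  r=-3.3708  x^+=-1.0953  v^+=-1.1708  a^+=-0.3065
step 6: x_pred=-2.3022  r=-1.3278  x^+=-2.7536  v^+=-1.9854  a^+=-0.7960
step 7: x_pred=-4.9170  r=7.1470  x^+=-2.4870  v^+=0.1489  a^+=1.8386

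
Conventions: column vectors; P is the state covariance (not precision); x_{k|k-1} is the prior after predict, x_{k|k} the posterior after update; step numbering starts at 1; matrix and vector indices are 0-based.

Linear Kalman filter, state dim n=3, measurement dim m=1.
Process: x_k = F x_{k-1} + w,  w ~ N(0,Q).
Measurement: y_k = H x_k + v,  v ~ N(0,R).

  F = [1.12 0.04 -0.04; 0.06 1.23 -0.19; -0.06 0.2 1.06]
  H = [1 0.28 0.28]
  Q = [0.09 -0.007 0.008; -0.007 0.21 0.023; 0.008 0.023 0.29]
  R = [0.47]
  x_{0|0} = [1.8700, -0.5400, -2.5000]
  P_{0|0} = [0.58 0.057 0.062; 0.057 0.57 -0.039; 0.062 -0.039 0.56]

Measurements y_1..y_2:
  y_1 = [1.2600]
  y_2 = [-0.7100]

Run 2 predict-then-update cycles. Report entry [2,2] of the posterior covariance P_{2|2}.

P_post[2,2] = 1.2683

step 1: x^-=[2.1728, -0.0770, -2.8702]  P^-=[0.8190 0.1318 0.0349; 0.1318 1.1199 0.0001; 0.0349 0.0001 0.9183]  S=[1.5422]  K=[0.5613; 0.2888; 0.1894]  nu=[-0.0876]  x^+=[2.1236, -0.1023, -2.8868]  P^+=[0.3331 -0.1182 -0.1291; -0.1182 0.9912 -0.0842; -0.1291 -0.0842 0.8630]
step 2: x^-=[2.4899, 0.5501, -3.2079]  P^-=[0.5120 -0.0599 -0.2257; -0.0599 1.7669 -0.0172; -0.2257 -0.0172 1.2841]  S=[1.0586]  K=[0.4081; 0.4062; 0.1219]  nu=[-2.4557]  x^+=[1.4876, -0.4475, -3.5073]  P^+=[0.3357 -0.2354 -0.2783; -0.2354 1.5922 -0.0696; -0.2783 -0.0696 1.2683]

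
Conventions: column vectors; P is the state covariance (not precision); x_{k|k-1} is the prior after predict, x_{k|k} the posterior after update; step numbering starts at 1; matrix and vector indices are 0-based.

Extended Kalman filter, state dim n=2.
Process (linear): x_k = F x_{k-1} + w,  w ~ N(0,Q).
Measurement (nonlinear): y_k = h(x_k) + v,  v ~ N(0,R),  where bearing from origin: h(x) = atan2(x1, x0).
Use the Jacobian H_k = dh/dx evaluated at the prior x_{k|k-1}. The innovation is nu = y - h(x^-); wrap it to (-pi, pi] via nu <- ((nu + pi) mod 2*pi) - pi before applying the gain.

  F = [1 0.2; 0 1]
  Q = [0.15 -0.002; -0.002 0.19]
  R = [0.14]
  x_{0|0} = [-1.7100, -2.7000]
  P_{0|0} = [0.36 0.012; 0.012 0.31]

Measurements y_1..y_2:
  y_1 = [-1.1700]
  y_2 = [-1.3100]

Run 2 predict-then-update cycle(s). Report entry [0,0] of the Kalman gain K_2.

K[0,0] = 0.6551

step 1: x^-=[-2.2500, -2.7000]  P^-=[0.5272 0.0720; 0.0720 0.5000]  H_jac=[0.2186 -0.1821]  S=[0.1760]  K=[0.5801; -0.4279]  nu=[1.0955]  x^+=[-1.6145, -3.1688]  P^+=[0.4680 0.1157; 0.1157 0.4678]
step 2: x^-=[-2.2483, -3.1688]  P^-=[0.6830 0.2073; 0.2073 0.6578]  H_jac=[0.2099 -0.1489]  S=[0.1717]  K=[0.6551; -0.3171]  nu=[0.8779]  x^+=[-1.6732, -3.4472]  P^+=[0.6093 0.2429; 0.2429 0.6405]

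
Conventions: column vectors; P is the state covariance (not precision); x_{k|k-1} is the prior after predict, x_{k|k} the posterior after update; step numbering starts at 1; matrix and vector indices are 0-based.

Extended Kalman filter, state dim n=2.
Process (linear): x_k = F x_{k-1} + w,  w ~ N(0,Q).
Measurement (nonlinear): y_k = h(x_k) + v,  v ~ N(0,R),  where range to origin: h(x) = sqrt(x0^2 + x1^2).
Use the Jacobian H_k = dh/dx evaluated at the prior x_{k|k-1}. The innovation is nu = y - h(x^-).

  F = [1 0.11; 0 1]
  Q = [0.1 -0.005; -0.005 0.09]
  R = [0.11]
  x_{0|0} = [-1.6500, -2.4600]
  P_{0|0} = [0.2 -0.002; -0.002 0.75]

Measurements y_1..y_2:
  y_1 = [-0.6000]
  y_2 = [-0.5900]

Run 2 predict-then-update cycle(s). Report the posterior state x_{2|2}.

step 1: x^-=[-1.9206, -2.4600]  P^-=[0.3086 0.0755; 0.0755 0.8400]  H_jac=[-0.6154 -0.7882]  S=[0.8220]  K=[-0.3035; -0.8620]  nu=[-3.7209]  x^+=[-0.7915, 0.7474]  P^+=[0.2329 -0.1395; -0.1395 0.2292]
step 2: x^-=[-0.7093, 0.7474]  P^-=[0.3050 -0.1193; -0.1193 0.3192]  H_jac=[-0.6883 0.7254]  S=[0.5416]  K=[-0.5474; 0.5791]  nu=[-1.6204]  x^+=[0.1778, -0.1910]  P^+=[0.1427 0.0524; 0.0524 0.1376]

x_post = [0.1778, -0.1910]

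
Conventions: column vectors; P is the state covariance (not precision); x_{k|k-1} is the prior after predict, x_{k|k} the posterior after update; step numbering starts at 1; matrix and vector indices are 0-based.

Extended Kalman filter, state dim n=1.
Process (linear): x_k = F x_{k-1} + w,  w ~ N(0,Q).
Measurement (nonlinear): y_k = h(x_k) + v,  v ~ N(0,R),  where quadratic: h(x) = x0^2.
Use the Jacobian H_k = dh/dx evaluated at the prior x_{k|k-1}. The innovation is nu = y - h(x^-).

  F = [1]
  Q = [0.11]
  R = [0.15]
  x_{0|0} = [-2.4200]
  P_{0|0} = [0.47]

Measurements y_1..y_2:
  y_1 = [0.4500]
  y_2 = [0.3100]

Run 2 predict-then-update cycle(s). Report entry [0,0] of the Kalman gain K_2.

step 1: x^-=[-2.4200]  P^-=[0.5800]  H_jac=[-4.8400]  S=[13.7368]  K=[-0.2044]  nu=[-5.4064]  x^+=[-1.3152]  P^+=[0.0063]
step 2: x^-=[-1.3152]  P^-=[0.1163]  H_jac=[-2.6303]  S=[0.9549]  K=[-0.3205]  nu=[-1.4197]  x^+=[-0.8602]  P^+=[0.0183]

K[0,0] = -0.3205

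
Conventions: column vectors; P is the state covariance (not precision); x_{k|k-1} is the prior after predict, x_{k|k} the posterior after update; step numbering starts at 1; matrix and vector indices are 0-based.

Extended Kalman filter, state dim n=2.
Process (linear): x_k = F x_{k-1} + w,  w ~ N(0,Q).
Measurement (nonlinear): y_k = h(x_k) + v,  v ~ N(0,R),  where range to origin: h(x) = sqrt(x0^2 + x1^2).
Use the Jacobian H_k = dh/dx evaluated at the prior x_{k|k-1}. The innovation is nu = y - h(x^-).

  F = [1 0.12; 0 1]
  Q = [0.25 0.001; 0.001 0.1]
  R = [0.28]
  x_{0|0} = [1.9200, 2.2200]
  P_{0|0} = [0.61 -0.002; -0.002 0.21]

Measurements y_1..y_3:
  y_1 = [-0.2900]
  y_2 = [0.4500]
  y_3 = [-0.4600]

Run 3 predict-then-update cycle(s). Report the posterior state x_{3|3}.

step 1: x^-=[2.1864, 2.2200]  P^-=[0.8625 0.0242; 0.0242 0.3100]  H_jac=[0.7017 0.7125]  S=[0.8863]  K=[0.7024; 0.2684]  nu=[-3.4059]  x^+=[-0.2058, 1.3059]  P^+=[0.4253 -0.1429; -0.1429 0.2462]
step 2: x^-=[-0.0491, 1.3059]  P^-=[0.6446 -0.1123; -0.1123 0.3462]  H_jac=[-0.0376 0.9993]  S=[0.6350]  K=[-0.2149; 0.5514]  nu=[-0.8569]  x^+=[0.1350, 0.8335]  P^+=[0.6153 -0.0371; -0.0371 0.1531]
step 3: x^-=[0.2350, 0.8335]  P^-=[0.8586 -0.0177; -0.0177 0.2531]  H_jac=[0.2714 0.9625]  S=[0.5685]  K=[0.3800; 0.4201]  nu=[-1.3260]  x^+=[-0.2688, 0.2765]  P^+=[0.7765 -0.1084; -0.1084 0.1528]

x_post = [-0.2688, 0.2765]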